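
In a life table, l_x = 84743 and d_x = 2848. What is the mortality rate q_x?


q_x = d_x / l_x
= 2848 / 84743
= 0.0336


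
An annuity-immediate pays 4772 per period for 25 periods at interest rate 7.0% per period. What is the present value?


PV = PMT * (1 - (1+i)^(-n)) / i
= 4772 * (1 - (1+0.07)^(-25)) / 0.07
= 4772 * (1 - 0.184249) / 0.07
= 4772 * 11.653583
= 55610.8989


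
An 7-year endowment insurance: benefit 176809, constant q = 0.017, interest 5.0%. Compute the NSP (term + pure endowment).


Term component = 16585.3311
Pure endowment = 7_p_x * v^7 * benefit = 0.8869 * 0.710681 * 176809 = 111443.2834
NSP = 128028.6145


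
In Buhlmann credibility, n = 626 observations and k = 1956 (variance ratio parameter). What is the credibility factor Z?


Z = n / (n + k)
= 626 / (626 + 1956)
= 626 / 2582
= 0.2424


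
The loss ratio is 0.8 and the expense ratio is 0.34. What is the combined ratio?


Combined ratio = loss ratio + expense ratio
= 0.8 + 0.34
= 1.14


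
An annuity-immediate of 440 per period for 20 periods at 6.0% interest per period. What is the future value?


FV = PMT * ((1+i)^n - 1) / i
= 440 * ((1.06)^20 - 1) / 0.06
= 440 * (3.207135 - 1) / 0.06
= 16185.6601


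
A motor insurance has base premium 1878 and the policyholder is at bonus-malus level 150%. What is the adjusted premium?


adjusted = base * BM_level / 100
= 1878 * 150 / 100
= 1878 * 1.5
= 2817.0


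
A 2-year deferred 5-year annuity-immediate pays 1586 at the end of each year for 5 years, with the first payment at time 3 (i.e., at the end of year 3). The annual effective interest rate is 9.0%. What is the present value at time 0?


PV at time 2 of the 5-year annuity-immediate:
a_n = 1586 * (1-(1+0.09)^(-5))/0.09 = 6168.9869
Discount back 2 years to time 0:
PV = 6168.9869 * (1+0.09)^(-2)
= 6168.9869 * 0.84168
= 5192.3129


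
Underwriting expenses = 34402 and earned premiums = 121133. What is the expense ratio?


Expense ratio = expenses / premiums
= 34402 / 121133
= 0.284


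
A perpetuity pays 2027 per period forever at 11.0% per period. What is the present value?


PV = PMT / i
= 2027 / 0.11
= 18427.2727


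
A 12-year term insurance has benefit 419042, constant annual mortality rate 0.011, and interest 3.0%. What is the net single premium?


NSP = benefit * sum_{k=0}^{n-1} k_p_x * q * v^(k+1)
With constant q=0.011, v=0.970874
Sum = 0.103508
NSP = 419042 * 0.103508
= 43374.0737


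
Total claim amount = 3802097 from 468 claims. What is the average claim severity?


severity = total / number
= 3802097 / 468
= 8124.1389


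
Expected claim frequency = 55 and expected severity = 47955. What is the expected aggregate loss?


E[S] = E[N] * E[X]
= 55 * 47955
= 2.6375e+06


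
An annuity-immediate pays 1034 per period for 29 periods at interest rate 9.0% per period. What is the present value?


PV = PMT * (1 - (1+i)^(-n)) / i
= 1034 * (1 - (1+0.09)^(-29)) / 0.09
= 1034 * (1 - 0.082155) / 0.09
= 1034 * 10.198283
= 10545.0245


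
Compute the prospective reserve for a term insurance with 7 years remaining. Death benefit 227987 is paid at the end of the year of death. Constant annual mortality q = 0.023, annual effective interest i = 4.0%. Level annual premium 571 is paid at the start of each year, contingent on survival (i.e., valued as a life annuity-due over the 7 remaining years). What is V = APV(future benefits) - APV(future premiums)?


v = 1/(1+i) = 0.961538
APV(future benefits) per unit = sum_{k=0}^{6} k_p_x * q * v^(k+1) = 0.129349
APV(future benefits) = 227987 * 0.129349 = 29489.8498
Life annuity-due factor ä_{x:7} = sum_{k=0}^{6} k_p_x * v^k = 5.848816
APV(future premiums) = 571 * 5.848816 = 3339.6741
V = 29489.8498 - 3339.6741
= 26150.1757


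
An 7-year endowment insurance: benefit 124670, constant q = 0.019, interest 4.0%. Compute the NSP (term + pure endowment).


Term component = 13472.4258
Pure endowment = 7_p_x * v^7 * benefit = 0.874345 * 0.759918 * 124670 = 82834.5727
NSP = 96306.9984


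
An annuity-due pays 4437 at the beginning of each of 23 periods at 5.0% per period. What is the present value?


PV_due = PMT * (1-(1+i)^(-n))/i * (1+i)
PV_immediate = 59848.8023
PV_due = 59848.8023 * 1.05
= 62841.2424


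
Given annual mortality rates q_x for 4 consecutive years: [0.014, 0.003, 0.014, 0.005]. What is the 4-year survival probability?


p_k = 1 - q_k for each year
Survival = product of (1 - q_k)
= 0.986 * 0.997 * 0.986 * 0.995
= 0.9644


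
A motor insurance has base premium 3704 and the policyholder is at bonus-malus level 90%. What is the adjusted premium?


adjusted = base * BM_level / 100
= 3704 * 90 / 100
= 3704 * 0.9
= 3333.6


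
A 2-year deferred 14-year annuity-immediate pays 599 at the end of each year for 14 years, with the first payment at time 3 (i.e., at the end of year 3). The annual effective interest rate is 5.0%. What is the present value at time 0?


PV at time 2 of the 14-year annuity-immediate:
a_n = 599 * (1-(1+0.05)^(-14))/0.05 = 5929.2859
Discount back 2 years to time 0:
PV = 5929.2859 * (1+0.05)^(-2)
= 5929.2859 * 0.907029
= 5378.0371


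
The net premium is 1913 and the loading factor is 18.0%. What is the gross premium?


Gross = net * (1 + loading)
= 1913 * (1 + 0.18)
= 1913 * 1.18
= 2257.34


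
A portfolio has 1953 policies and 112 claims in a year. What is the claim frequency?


frequency = claims / policies
= 112 / 1953
= 0.0573


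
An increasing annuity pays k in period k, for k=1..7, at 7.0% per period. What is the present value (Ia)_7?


(Ia)_n = sum_{k=1}^{n} k * v^k, v = 1/(1+i)
v = 0.934579
Sum computed term by term:
(Ia)_7 = 20.1042


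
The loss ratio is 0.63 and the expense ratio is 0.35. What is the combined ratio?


Combined ratio = loss ratio + expense ratio
= 0.63 + 0.35
= 0.98


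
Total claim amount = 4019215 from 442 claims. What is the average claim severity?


severity = total / number
= 4019215 / 442
= 9093.2466


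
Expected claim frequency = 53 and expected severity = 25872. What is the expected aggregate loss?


E[S] = E[N] * E[X]
= 53 * 25872
= 1.3712e+06


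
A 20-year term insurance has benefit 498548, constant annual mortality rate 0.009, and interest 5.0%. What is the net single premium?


NSP = benefit * sum_{k=0}^{n-1} k_p_x * q * v^(k+1)
With constant q=0.009, v=0.952381
Sum = 0.10456
NSP = 498548 * 0.10456
= 52128.4056


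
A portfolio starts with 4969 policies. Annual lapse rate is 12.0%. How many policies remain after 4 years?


remaining = initial * (1 - lapse)^years
= 4969 * (1 - 0.12)^4
= 4969 * 0.599695
= 2979.8862


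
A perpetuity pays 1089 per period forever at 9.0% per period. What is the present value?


PV = PMT / i
= 1089 / 0.09
= 12100.0


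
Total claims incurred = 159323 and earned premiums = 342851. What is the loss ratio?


Loss ratio = claims / premiums
= 159323 / 342851
= 0.4647


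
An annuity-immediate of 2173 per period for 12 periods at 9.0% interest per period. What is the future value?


FV = PMT * ((1+i)^n - 1) / i
= 2173 * ((1.09)^12 - 1) / 0.09
= 2173 * (2.812665 - 1) / 0.09
= 43765.7841


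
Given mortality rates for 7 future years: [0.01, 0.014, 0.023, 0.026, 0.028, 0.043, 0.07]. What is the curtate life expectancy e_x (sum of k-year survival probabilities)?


e_x = sum_{k=1}^{n} k_p_x
k_p_x values:
  1_p_x = 0.99
  2_p_x = 0.97614
  3_p_x = 0.953689
  4_p_x = 0.928893
  5_p_x = 0.902884
  6_p_x = 0.86406
  7_p_x = 0.803576
e_x = 6.4192


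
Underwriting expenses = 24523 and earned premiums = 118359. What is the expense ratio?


Expense ratio = expenses / premiums
= 24523 / 118359
= 0.2072


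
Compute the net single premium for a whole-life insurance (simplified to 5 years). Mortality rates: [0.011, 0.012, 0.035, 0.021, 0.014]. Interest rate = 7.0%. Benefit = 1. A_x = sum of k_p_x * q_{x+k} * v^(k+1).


v = 0.934579
Year 0: k_p_x=1.0, q=0.011, term=0.01028
Year 1: k_p_x=0.989, q=0.012, term=0.010366
Year 2: k_p_x=0.977132, q=0.035, term=0.027917
Year 3: k_p_x=0.942932, q=0.021, term=0.015107
Year 4: k_p_x=0.923131, q=0.014, term=0.009215
A_x = 0.0729


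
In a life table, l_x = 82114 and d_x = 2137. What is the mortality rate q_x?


q_x = d_x / l_x
= 2137 / 82114
= 0.026


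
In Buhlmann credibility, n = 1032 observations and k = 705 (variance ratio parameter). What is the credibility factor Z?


Z = n / (n + k)
= 1032 / (1032 + 705)
= 1032 / 1737
= 0.5941


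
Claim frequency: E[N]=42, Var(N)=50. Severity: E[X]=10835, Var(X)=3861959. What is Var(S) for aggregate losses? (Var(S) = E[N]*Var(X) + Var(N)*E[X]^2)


Var(S) = E[N]*Var(X) + Var(N)*E[X]^2
= 42*3861959 + 50*10835^2
= 162202278 + 5869861250
= 6.0321e+09


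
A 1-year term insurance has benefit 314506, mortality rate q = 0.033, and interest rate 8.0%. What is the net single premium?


NSP = benefit * q * v
v = 1/(1+i) = 0.925926
NSP = 314506 * 0.033 * 0.925926
= 9609.9056


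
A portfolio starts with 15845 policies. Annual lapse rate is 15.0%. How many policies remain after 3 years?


remaining = initial * (1 - lapse)^years
= 15845 * (1 - 0.15)^3
= 15845 * 0.614125
= 9730.8106


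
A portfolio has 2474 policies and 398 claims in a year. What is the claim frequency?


frequency = claims / policies
= 398 / 2474
= 0.1609


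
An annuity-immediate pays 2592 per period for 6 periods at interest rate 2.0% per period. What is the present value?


PV = PMT * (1 - (1+i)^(-n)) / i
= 2592 * (1 - (1+0.02)^(-6)) / 0.02
= 2592 * (1 - 0.887971) / 0.02
= 2592 * 5.601431
= 14518.9089


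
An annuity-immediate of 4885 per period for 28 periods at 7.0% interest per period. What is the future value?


FV = PMT * ((1+i)^n - 1) / i
= 4885 * ((1.07)^28 - 1) / 0.07
= 4885 * (6.648838 - 1) / 0.07
= 394208.2201


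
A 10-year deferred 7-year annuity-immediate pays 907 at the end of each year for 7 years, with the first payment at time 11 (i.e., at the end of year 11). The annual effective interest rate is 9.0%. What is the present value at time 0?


PV at time 10 of the 7-year annuity-immediate:
a_n = 907 * (1-(1+0.09)^(-7))/0.09 = 4564.8882
Discount back 10 years to time 0:
PV = 4564.8882 * (1+0.09)^(-10)
= 4564.8882 * 0.422411
= 1928.2581


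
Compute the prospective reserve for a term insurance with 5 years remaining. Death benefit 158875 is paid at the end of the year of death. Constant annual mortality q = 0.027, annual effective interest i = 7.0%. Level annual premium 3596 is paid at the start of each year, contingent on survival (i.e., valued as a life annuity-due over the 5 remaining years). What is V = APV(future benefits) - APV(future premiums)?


v = 1/(1+i) = 0.934579
APV(future benefits) per unit = sum_{k=0}^{4} k_p_x * q * v^(k+1) = 0.105274
APV(future benefits) = 158875 * 0.105274 = 16725.4574
Life annuity-due factor ä_{x:5} = sum_{k=0}^{4} k_p_x * v^k = 4.171982
APV(future premiums) = 3596 * 4.171982 = 15002.4482
V = 16725.4574 - 15002.4482
= 1723.0092


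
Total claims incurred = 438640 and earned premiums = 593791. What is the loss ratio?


Loss ratio = claims / premiums
= 438640 / 593791
= 0.7387


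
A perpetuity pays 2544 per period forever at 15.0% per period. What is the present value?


PV = PMT / i
= 2544 / 0.15
= 16960.0


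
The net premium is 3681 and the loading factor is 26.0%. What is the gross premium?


Gross = net * (1 + loading)
= 3681 * (1 + 0.26)
= 3681 * 1.26
= 4638.06


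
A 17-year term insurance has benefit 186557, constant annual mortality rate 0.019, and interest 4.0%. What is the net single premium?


NSP = benefit * sum_{k=0}^{n-1} k_p_x * q * v^(k+1)
With constant q=0.019, v=0.961538
Sum = 0.202715
NSP = 186557 * 0.202715
= 37817.9683


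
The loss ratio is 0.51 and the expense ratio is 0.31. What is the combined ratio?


Combined ratio = loss ratio + expense ratio
= 0.51 + 0.31
= 0.82


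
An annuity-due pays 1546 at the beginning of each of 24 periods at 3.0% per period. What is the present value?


PV_due = PMT * (1-(1+i)^(-n))/i * (1+i)
PV_immediate = 26182.3481
PV_due = 26182.3481 * 1.03
= 26967.8186


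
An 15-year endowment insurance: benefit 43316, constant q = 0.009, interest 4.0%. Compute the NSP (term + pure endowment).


Term component = 4098.5571
Pure endowment = 15_p_x * v^15 * benefit = 0.873182 * 0.555265 * 43316 = 21001.6334
NSP = 25100.1905


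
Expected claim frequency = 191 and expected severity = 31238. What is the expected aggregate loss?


E[S] = E[N] * E[X]
= 191 * 31238
= 5.9665e+06


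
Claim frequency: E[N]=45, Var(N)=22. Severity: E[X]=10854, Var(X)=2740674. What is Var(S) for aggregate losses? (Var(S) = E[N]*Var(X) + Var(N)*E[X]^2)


Var(S) = E[N]*Var(X) + Var(N)*E[X]^2
= 45*2740674 + 22*10854^2
= 123330330 + 2591804952
= 2.7151e+09


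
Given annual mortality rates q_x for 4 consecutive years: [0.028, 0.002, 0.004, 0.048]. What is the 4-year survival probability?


p_k = 1 - q_k for each year
Survival = product of (1 - q_k)
= 0.972 * 0.998 * 0.996 * 0.952
= 0.9198


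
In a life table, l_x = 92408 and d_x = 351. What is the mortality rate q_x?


q_x = d_x / l_x
= 351 / 92408
= 0.0038


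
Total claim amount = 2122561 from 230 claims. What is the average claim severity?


severity = total / number
= 2122561 / 230
= 9228.5261


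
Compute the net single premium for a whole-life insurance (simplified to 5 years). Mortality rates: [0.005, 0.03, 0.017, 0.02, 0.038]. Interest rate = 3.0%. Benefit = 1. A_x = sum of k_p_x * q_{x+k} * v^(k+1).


v = 0.970874
Year 0: k_p_x=1.0, q=0.005, term=0.004854
Year 1: k_p_x=0.995, q=0.03, term=0.028136
Year 2: k_p_x=0.96515, q=0.017, term=0.015015
Year 3: k_p_x=0.948742, q=0.02, term=0.016859
Year 4: k_p_x=0.929768, q=0.038, term=0.030477
A_x = 0.0953


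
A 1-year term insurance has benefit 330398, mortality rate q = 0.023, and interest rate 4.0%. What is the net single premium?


NSP = benefit * q * v
v = 1/(1+i) = 0.961538
NSP = 330398 * 0.023 * 0.961538
= 7306.8788


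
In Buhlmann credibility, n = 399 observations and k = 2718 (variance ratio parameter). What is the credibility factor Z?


Z = n / (n + k)
= 399 / (399 + 2718)
= 399 / 3117
= 0.128


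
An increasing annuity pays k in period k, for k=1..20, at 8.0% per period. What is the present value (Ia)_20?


(Ia)_n = sum_{k=1}^{n} k * v^k, v = 1/(1+i)
v = 0.925926
Sum computed term by term:
(Ia)_20 = 78.9079


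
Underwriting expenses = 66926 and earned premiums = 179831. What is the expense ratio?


Expense ratio = expenses / premiums
= 66926 / 179831
= 0.3722


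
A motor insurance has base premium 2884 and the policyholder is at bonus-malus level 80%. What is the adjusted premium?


adjusted = base * BM_level / 100
= 2884 * 80 / 100
= 2884 * 0.8
= 2307.2


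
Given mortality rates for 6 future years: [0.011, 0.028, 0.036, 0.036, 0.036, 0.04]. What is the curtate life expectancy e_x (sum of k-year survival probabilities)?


e_x = sum_{k=1}^{n} k_p_x
k_p_x values:
  1_p_x = 0.989
  2_p_x = 0.961308
  3_p_x = 0.926701
  4_p_x = 0.89334
  5_p_x = 0.861179
  6_p_x = 0.826732
e_x = 5.4583


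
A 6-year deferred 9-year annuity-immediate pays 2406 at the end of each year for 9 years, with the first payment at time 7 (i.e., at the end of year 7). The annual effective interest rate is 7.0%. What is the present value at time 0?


PV at time 6 of the 9-year annuity-immediate:
a_n = 2406 * (1-(1+0.07)^(-9))/0.07 = 15675.6488
Discount back 6 years to time 0:
PV = 15675.6488 * (1+0.07)^(-6)
= 15675.6488 * 0.666342
= 10445.3467


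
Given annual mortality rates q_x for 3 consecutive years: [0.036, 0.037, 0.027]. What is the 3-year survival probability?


p_k = 1 - q_k for each year
Survival = product of (1 - q_k)
= 0.964 * 0.963 * 0.973
= 0.9033


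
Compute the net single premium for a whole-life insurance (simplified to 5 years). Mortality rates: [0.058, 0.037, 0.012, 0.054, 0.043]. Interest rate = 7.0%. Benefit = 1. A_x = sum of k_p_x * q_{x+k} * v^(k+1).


v = 0.934579
Year 0: k_p_x=1.0, q=0.058, term=0.054206
Year 1: k_p_x=0.942, q=0.037, term=0.030443
Year 2: k_p_x=0.907146, q=0.012, term=0.008886
Year 3: k_p_x=0.89626, q=0.054, term=0.036923
Year 4: k_p_x=0.847862, q=0.043, term=0.025994
A_x = 0.1565


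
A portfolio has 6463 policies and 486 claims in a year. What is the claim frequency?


frequency = claims / policies
= 486 / 6463
= 0.0752


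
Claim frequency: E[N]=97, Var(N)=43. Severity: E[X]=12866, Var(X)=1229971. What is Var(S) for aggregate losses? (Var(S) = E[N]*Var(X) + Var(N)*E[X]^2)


Var(S) = E[N]*Var(X) + Var(N)*E[X]^2
= 97*1229971 + 43*12866^2
= 119307187 + 7117960108
= 7.2373e+09


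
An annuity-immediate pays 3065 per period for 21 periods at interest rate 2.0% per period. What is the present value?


PV = PMT * (1 - (1+i)^(-n)) / i
= 3065 * (1 - (1+0.02)^(-21)) / 0.02
= 3065 * (1 - 0.659776) / 0.02
= 3065 * 17.011209
= 52139.3561


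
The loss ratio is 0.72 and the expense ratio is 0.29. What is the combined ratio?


Combined ratio = loss ratio + expense ratio
= 0.72 + 0.29
= 1.01


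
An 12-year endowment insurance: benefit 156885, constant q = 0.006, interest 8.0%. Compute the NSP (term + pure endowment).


Term component = 6901.7014
Pure endowment = 12_p_x * v^12 * benefit = 0.930329 * 0.397114 * 156885 = 57960.6129
NSP = 64862.3143


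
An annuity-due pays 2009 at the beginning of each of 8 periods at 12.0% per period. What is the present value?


PV_due = PMT * (1-(1+i)^(-n))/i * (1+i)
PV_immediate = 9979.9883
PV_due = 9979.9883 * 1.12
= 11177.5869


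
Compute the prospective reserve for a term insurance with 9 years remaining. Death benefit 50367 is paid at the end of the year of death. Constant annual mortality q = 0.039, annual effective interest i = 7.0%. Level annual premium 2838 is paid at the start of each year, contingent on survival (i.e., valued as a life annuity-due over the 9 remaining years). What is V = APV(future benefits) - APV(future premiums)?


v = 1/(1+i) = 0.934579
APV(future benefits) per unit = sum_{k=0}^{8} k_p_x * q * v^(k+1) = 0.221749
APV(future benefits) = 50367 * 0.221749 = 11168.8521
Life annuity-due factor ä_{x:9} = sum_{k=0}^{8} k_p_x * v^k = 6.083894
APV(future premiums) = 2838 * 6.083894 = 17266.0907
V = 11168.8521 - 17266.0907
= -6097.2386


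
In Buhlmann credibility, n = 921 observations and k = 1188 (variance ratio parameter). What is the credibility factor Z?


Z = n / (n + k)
= 921 / (921 + 1188)
= 921 / 2109
= 0.4367


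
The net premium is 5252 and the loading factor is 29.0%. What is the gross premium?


Gross = net * (1 + loading)
= 5252 * (1 + 0.29)
= 5252 * 1.29
= 6775.08


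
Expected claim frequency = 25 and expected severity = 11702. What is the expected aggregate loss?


E[S] = E[N] * E[X]
= 25 * 11702
= 292550


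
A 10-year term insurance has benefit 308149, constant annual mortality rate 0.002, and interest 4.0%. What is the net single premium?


NSP = benefit * sum_{k=0}^{n-1} k_p_x * q * v^(k+1)
With constant q=0.002, v=0.961538
Sum = 0.016087
NSP = 308149 * 0.016087
= 4957.1806


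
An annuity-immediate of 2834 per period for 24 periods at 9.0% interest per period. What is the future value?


FV = PMT * ((1+i)^n - 1) / i
= 2834 * ((1.09)^24 - 1) / 0.09
= 2834 * (7.911083 - 1) / 0.09
= 217622.3302


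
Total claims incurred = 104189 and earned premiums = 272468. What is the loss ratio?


Loss ratio = claims / premiums
= 104189 / 272468
= 0.3824


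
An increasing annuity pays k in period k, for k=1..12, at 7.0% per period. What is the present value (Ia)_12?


(Ia)_n = sum_{k=1}^{n} k * v^k, v = 1/(1+i)
v = 0.934579
Sum computed term by term:
(Ia)_12 = 45.2933


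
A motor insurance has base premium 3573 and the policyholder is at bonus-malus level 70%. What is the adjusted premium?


adjusted = base * BM_level / 100
= 3573 * 70 / 100
= 3573 * 0.7
= 2501.1


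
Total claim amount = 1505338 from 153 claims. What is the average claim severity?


severity = total / number
= 1505338 / 153
= 9838.8105


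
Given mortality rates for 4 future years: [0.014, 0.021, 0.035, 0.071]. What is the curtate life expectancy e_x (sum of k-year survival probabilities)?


e_x = sum_{k=1}^{n} k_p_x
k_p_x values:
  1_p_x = 0.986
  2_p_x = 0.965294
  3_p_x = 0.931509
  4_p_x = 0.865372
e_x = 3.7482


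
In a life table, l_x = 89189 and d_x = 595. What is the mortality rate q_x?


q_x = d_x / l_x
= 595 / 89189
= 0.0067


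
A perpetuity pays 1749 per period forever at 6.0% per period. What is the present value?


PV = PMT / i
= 1749 / 0.06
= 29150.0


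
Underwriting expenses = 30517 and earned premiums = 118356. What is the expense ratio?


Expense ratio = expenses / premiums
= 30517 / 118356
= 0.2578


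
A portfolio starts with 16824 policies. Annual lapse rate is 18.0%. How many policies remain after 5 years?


remaining = initial * (1 - lapse)^years
= 16824 * (1 - 0.18)^5
= 16824 * 0.37074
= 6237.3271


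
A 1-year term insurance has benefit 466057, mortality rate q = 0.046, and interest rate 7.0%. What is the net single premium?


NSP = benefit * q * v
v = 1/(1+i) = 0.934579
NSP = 466057 * 0.046 * 0.934579
= 20036.0953


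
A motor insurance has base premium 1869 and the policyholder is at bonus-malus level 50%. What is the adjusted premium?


adjusted = base * BM_level / 100
= 1869 * 50 / 100
= 1869 * 0.5
= 934.5


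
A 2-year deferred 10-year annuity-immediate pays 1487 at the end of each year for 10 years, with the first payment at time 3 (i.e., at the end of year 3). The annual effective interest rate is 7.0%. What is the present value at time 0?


PV at time 2 of the 10-year annuity-immediate:
a_n = 1487 * (1-(1+0.07)^(-10))/0.07 = 10444.0658
Discount back 2 years to time 0:
PV = 10444.0658 * (1+0.07)^(-2)
= 10444.0658 * 0.873439
= 9122.2515


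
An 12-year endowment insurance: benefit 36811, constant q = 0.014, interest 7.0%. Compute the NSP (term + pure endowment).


Term component = 3835.081
Pure endowment = 12_p_x * v^12 * benefit = 0.844351 * 0.444012 * 36811 = 13800.514
NSP = 17635.595


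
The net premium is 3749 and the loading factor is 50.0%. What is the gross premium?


Gross = net * (1 + loading)
= 3749 * (1 + 0.5)
= 3749 * 1.5
= 5623.5


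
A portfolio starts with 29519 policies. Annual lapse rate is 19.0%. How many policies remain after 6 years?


remaining = initial * (1 - lapse)^years
= 29519 * (1 - 0.19)^6
= 29519 * 0.28243
= 8337.0375


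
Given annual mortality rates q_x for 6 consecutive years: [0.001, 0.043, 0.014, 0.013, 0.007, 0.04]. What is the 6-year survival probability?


p_k = 1 - q_k for each year
Survival = product of (1 - q_k)
= 0.999 * 0.957 * 0.986 * 0.987 * 0.993 * 0.96
= 0.8869


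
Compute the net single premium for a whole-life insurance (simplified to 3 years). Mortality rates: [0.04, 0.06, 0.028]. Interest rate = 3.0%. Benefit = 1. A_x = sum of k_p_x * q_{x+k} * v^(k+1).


v = 0.970874
Year 0: k_p_x=1.0, q=0.04, term=0.038835
Year 1: k_p_x=0.96, q=0.06, term=0.054294
Year 2: k_p_x=0.9024, q=0.028, term=0.023123
A_x = 0.1163


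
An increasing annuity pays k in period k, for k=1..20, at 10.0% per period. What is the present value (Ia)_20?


(Ia)_n = sum_{k=1}^{n} k * v^k, v = 1/(1+i)
v = 0.909091
Sum computed term by term:
(Ia)_20 = 63.9205


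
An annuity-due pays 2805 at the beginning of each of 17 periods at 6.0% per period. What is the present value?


PV_due = PMT * (1-(1+i)^(-n))/i * (1+i)
PV_immediate = 29388.7134
PV_due = 29388.7134 * 1.06
= 31152.0362


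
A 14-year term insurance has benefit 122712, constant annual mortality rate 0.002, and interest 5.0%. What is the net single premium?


NSP = benefit * sum_{k=0}^{n-1} k_p_x * q * v^(k+1)
With constant q=0.002, v=0.952381
Sum = 0.019573
NSP = 122712 * 0.019573
= 2401.8116


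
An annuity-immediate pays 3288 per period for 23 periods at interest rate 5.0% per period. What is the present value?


PV = PMT * (1 - (1+i)^(-n)) / i
= 3288 * (1 - (1+0.05)^(-23)) / 0.05
= 3288 * (1 - 0.325571) / 0.05
= 3288 * 13.488574
= 44350.4309


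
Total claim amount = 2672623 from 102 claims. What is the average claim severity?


severity = total / number
= 2672623 / 102
= 26202.1863


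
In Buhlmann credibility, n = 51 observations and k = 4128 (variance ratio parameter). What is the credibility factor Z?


Z = n / (n + k)
= 51 / (51 + 4128)
= 51 / 4179
= 0.0122


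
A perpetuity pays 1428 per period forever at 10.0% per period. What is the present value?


PV = PMT / i
= 1428 / 0.1
= 14280.0


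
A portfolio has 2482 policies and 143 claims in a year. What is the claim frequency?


frequency = claims / policies
= 143 / 2482
= 0.0576


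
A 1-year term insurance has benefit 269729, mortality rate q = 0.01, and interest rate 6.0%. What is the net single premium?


NSP = benefit * q * v
v = 1/(1+i) = 0.943396
NSP = 269729 * 0.01 * 0.943396
= 2544.6132


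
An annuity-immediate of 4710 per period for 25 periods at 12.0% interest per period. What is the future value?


FV = PMT * ((1+i)^n - 1) / i
= 4710 * ((1.12)^25 - 1) / 0.12
= 4710 * (17.000064 - 1) / 0.12
= 628002.528


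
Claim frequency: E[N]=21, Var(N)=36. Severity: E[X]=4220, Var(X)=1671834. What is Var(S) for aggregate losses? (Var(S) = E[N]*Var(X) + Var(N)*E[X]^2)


Var(S) = E[N]*Var(X) + Var(N)*E[X]^2
= 21*1671834 + 36*4220^2
= 35108514 + 641102400
= 6.7621e+08


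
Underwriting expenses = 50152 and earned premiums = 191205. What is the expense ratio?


Expense ratio = expenses / premiums
= 50152 / 191205
= 0.2623


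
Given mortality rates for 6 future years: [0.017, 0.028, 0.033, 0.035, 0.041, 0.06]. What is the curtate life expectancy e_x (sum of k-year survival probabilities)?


e_x = sum_{k=1}^{n} k_p_x
k_p_x values:
  1_p_x = 0.983
  2_p_x = 0.955476
  3_p_x = 0.923945
  4_p_x = 0.891607
  5_p_x = 0.855051
  6_p_x = 0.803748
e_x = 5.4128


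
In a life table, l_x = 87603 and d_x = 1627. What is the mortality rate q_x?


q_x = d_x / l_x
= 1627 / 87603
= 0.0186


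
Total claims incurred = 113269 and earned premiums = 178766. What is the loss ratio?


Loss ratio = claims / premiums
= 113269 / 178766
= 0.6336


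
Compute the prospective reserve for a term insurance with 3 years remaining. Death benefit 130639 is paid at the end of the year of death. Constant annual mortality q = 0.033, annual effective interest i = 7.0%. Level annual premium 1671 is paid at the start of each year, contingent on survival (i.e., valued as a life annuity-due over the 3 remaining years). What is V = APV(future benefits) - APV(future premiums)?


v = 1/(1+i) = 0.934579
APV(future benefits) per unit = sum_{k=0}^{2} k_p_x * q * v^(k+1) = 0.083903
APV(future benefits) = 130639 * 0.083903 = 10960.9639
Life annuity-due factor ä_{x:3} = sum_{k=0}^{2} k_p_x * v^k = 2.720481
APV(future premiums) = 1671 * 2.720481 = 4545.9242
V = 10960.9639 - 4545.9242
= 6415.0397


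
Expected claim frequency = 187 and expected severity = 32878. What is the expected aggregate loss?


E[S] = E[N] * E[X]
= 187 * 32878
= 6.1482e+06


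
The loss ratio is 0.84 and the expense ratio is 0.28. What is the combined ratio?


Combined ratio = loss ratio + expense ratio
= 0.84 + 0.28
= 1.12


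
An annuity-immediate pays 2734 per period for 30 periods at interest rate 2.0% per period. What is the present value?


PV = PMT * (1 - (1+i)^(-n)) / i
= 2734 * (1 - (1+0.02)^(-30)) / 0.02
= 2734 * (1 - 0.552071) / 0.02
= 2734 * 22.396456
= 61231.9095


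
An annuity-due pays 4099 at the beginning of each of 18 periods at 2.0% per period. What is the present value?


PV_due = PMT * (1-(1+i)^(-n))/i * (1+i)
PV_immediate = 61452.3361
PV_due = 61452.3361 * 1.02
= 62681.3828


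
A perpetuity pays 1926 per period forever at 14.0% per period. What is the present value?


PV = PMT / i
= 1926 / 0.14
= 13757.1429


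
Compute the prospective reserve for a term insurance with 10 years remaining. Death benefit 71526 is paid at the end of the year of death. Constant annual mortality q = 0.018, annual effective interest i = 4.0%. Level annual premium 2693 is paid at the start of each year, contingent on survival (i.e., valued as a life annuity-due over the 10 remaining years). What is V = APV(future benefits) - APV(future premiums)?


v = 1/(1+i) = 0.961538
APV(future benefits) per unit = sum_{k=0}^{9} k_p_x * q * v^(k+1) = 0.135511
APV(future benefits) = 71526 * 0.135511 = 9692.5445
Life annuity-due factor ä_{x:10} = sum_{k=0}^{9} k_p_x * v^k = 7.829512
APV(future premiums) = 2693 * 7.829512 = 21084.8761
V = 9692.5445 - 21084.8761
= -11392.3316


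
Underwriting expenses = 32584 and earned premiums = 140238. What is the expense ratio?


Expense ratio = expenses / premiums
= 32584 / 140238
= 0.2323


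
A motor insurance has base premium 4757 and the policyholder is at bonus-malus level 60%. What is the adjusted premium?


adjusted = base * BM_level / 100
= 4757 * 60 / 100
= 4757 * 0.6
= 2854.2


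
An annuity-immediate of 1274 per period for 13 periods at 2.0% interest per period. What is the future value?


FV = PMT * ((1+i)^n - 1) / i
= 1274 * ((1.02)^13 - 1) / 0.02
= 1274 * (1.293607 - 1) / 0.02
= 18702.7424


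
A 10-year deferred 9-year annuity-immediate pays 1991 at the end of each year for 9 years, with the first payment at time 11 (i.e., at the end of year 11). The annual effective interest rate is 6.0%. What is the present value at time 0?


PV at time 10 of the 9-year annuity-immediate:
a_n = 1991 * (1-(1+0.06)^(-9))/0.06 = 13542.1693
Discount back 10 years to time 0:
PV = 13542.1693 * (1+0.06)^(-10)
= 13542.1693 * 0.558395
= 7561.8766


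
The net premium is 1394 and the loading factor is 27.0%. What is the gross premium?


Gross = net * (1 + loading)
= 1394 * (1 + 0.27)
= 1394 * 1.27
= 1770.38


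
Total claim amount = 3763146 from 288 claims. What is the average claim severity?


severity = total / number
= 3763146 / 288
= 13066.4792


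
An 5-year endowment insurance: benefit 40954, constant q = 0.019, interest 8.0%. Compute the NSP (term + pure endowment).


Term component = 2999.8057
Pure endowment = 5_p_x * v^5 * benefit = 0.908542 * 0.680583 * 40954 = 25323.4333
NSP = 28323.239


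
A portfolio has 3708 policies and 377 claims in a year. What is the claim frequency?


frequency = claims / policies
= 377 / 3708
= 0.1017


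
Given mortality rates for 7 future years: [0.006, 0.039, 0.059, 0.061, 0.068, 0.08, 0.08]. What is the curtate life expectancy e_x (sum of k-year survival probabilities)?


e_x = sum_{k=1}^{n} k_p_x
k_p_x values:
  1_p_x = 0.994
  2_p_x = 0.955234
  3_p_x = 0.898875
  4_p_x = 0.844044
  5_p_x = 0.786649
  6_p_x = 0.723717
  7_p_x = 0.66582
e_x = 5.8683


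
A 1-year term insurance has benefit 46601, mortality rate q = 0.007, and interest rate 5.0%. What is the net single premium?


NSP = benefit * q * v
v = 1/(1+i) = 0.952381
NSP = 46601 * 0.007 * 0.952381
= 310.6733


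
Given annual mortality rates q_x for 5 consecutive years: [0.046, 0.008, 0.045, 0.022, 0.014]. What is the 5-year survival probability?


p_k = 1 - q_k for each year
Survival = product of (1 - q_k)
= 0.954 * 0.992 * 0.955 * 0.978 * 0.986
= 0.8715


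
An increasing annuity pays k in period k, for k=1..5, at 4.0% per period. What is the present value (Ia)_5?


(Ia)_n = sum_{k=1}^{n} k * v^k, v = 1/(1+i)
v = 0.961538
Sum computed term by term:
(Ia)_5 = 13.0065


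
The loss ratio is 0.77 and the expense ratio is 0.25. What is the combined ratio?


Combined ratio = loss ratio + expense ratio
= 0.77 + 0.25
= 1.02


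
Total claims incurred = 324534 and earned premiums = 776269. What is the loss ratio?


Loss ratio = claims / premiums
= 324534 / 776269
= 0.4181


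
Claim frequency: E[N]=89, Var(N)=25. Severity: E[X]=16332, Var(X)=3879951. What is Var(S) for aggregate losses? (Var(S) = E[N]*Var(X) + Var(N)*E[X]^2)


Var(S) = E[N]*Var(X) + Var(N)*E[X]^2
= 89*3879951 + 25*16332^2
= 345315639 + 6668355600
= 7.0137e+09


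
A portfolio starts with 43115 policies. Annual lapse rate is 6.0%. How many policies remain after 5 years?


remaining = initial * (1 - lapse)^years
= 43115 * (1 - 0.06)^5
= 43115 * 0.733904
= 31642.2719


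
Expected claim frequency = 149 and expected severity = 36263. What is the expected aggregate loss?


E[S] = E[N] * E[X]
= 149 * 36263
= 5.4032e+06


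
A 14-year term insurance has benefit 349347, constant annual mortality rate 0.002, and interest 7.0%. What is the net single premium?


NSP = benefit * sum_{k=0}^{n-1} k_p_x * q * v^(k+1)
With constant q=0.002, v=0.934579
Sum = 0.017303
NSP = 349347 * 0.017303
= 6044.689


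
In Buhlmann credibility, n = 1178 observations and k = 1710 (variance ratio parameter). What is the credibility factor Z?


Z = n / (n + k)
= 1178 / (1178 + 1710)
= 1178 / 2888
= 0.4079


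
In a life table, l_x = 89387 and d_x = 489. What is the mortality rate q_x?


q_x = d_x / l_x
= 489 / 89387
= 0.0055


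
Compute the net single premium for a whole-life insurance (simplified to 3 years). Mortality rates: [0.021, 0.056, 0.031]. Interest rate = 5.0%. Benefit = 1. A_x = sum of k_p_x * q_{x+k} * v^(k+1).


v = 0.952381
Year 0: k_p_x=1.0, q=0.021, term=0.02
Year 1: k_p_x=0.979, q=0.056, term=0.049727
Year 2: k_p_x=0.924176, q=0.031, term=0.024748
A_x = 0.0945


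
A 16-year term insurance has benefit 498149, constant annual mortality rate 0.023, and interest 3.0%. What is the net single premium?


NSP = benefit * sum_{k=0}^{n-1} k_p_x * q * v^(k+1)
With constant q=0.023, v=0.970874
Sum = 0.247595
NSP = 498149 * 0.247595
= 123339.2528


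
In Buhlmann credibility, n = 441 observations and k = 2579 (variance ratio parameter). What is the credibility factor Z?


Z = n / (n + k)
= 441 / (441 + 2579)
= 441 / 3020
= 0.146


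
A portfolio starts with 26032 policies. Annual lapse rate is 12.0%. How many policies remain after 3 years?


remaining = initial * (1 - lapse)^years
= 26032 * (1 - 0.12)^3
= 26032 * 0.681472
= 17740.0791


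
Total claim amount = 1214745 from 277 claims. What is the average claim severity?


severity = total / number
= 1214745 / 277
= 4385.361


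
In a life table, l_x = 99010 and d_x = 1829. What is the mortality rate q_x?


q_x = d_x / l_x
= 1829 / 99010
= 0.0185


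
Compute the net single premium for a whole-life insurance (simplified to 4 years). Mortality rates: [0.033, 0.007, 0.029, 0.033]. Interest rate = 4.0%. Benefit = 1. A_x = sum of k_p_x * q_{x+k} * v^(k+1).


v = 0.961538
Year 0: k_p_x=1.0, q=0.033, term=0.031731
Year 1: k_p_x=0.967, q=0.007, term=0.006258
Year 2: k_p_x=0.960231, q=0.029, term=0.024756
Year 3: k_p_x=0.932384, q=0.033, term=0.026301
A_x = 0.089


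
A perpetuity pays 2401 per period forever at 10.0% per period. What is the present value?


PV = PMT / i
= 2401 / 0.1
= 24010.0


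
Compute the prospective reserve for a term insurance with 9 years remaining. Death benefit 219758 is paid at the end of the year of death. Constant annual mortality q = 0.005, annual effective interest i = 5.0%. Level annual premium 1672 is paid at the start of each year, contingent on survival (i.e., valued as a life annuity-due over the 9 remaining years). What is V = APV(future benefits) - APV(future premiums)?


v = 1/(1+i) = 0.952381
APV(future benefits) per unit = sum_{k=0}^{8} k_p_x * q * v^(k+1) = 0.034893
APV(future benefits) = 219758 * 0.034893 = 7668.0569
Life annuity-due factor ä_{x:9} = sum_{k=0}^{8} k_p_x * v^k = 7.327569
APV(future premiums) = 1672 * 7.327569 = 12251.6958
V = 7668.0569 - 12251.6958
= -4583.6388


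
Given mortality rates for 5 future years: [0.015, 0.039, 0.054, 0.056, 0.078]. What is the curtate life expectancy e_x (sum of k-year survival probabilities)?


e_x = sum_{k=1}^{n} k_p_x
k_p_x values:
  1_p_x = 0.985
  2_p_x = 0.946585
  3_p_x = 0.895469
  4_p_x = 0.845323
  5_p_x = 0.779388
e_x = 4.4518


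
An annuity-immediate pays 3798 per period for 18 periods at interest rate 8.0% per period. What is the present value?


PV = PMT * (1 - (1+i)^(-n)) / i
= 3798 * (1 - (1+0.08)^(-18)) / 0.08
= 3798 * (1 - 0.250249) / 0.08
= 3798 * 9.371887
= 35594.4273


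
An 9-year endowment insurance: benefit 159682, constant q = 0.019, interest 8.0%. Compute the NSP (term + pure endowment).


Term component = 17746.2802
Pure endowment = 9_p_x * v^9 * benefit = 0.841436 * 0.500249 * 159682 = 67214.54
NSP = 84960.8202


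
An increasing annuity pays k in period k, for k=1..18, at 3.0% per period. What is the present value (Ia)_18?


(Ia)_n = sum_{k=1}^{n} k * v^k, v = 1/(1+i)
v = 0.970874
Sum computed term by term:
(Ia)_18 = 119.7672


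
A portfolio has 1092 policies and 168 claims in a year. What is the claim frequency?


frequency = claims / policies
= 168 / 1092
= 0.1538


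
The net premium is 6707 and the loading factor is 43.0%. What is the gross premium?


Gross = net * (1 + loading)
= 6707 * (1 + 0.43)
= 6707 * 1.43
= 9591.01


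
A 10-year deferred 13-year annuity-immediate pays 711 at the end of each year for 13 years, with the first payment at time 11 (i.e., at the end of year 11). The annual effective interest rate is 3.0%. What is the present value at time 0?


PV at time 10 of the 13-year annuity-immediate:
a_n = 711 * (1-(1+0.03)^(-13))/0.03 = 7561.4532
Discount back 10 years to time 0:
PV = 7561.4532 * (1+0.03)^(-10)
= 7561.4532 * 0.744094
= 5626.4313


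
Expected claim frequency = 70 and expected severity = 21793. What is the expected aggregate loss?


E[S] = E[N] * E[X]
= 70 * 21793
= 1.5255e+06


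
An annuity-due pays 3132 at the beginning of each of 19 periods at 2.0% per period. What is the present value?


PV_due = PMT * (1-(1+i)^(-n))/i * (1+i)
PV_immediate = 49104.943
PV_due = 49104.943 * 1.02
= 50087.0419


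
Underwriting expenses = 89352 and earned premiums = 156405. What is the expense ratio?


Expense ratio = expenses / premiums
= 89352 / 156405
= 0.5713


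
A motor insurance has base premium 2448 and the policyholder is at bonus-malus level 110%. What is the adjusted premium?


adjusted = base * BM_level / 100
= 2448 * 110 / 100
= 2448 * 1.1
= 2692.8


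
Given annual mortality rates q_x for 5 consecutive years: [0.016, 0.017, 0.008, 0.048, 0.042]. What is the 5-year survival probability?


p_k = 1 - q_k for each year
Survival = product of (1 - q_k)
= 0.984 * 0.983 * 0.992 * 0.952 * 0.958
= 0.8751


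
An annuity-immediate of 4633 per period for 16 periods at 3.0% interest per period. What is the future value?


FV = PMT * ((1+i)^n - 1) / i
= 4633 * ((1.03)^16 - 1) / 0.03
= 4633 * (1.604706 - 1) / 0.03
= 93386.8311


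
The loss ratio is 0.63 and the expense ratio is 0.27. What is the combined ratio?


Combined ratio = loss ratio + expense ratio
= 0.63 + 0.27
= 0.9


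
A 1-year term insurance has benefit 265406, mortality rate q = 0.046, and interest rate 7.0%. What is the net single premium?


NSP = benefit * q * v
v = 1/(1+i) = 0.934579
NSP = 265406 * 0.046 * 0.934579
= 11409.9776


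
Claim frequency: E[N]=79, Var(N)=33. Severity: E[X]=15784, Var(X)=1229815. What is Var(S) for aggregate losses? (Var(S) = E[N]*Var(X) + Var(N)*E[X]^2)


Var(S) = E[N]*Var(X) + Var(N)*E[X]^2
= 79*1229815 + 33*15784^2
= 97155385 + 8221443648
= 8.3186e+09


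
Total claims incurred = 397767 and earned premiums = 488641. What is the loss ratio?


Loss ratio = claims / premiums
= 397767 / 488641
= 0.814
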